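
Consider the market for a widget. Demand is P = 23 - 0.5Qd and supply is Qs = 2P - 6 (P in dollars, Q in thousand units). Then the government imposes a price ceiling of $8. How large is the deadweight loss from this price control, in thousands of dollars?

Rearranging demand gives Qd = 46 - 2P. Equilibrium: 46 - 2P = 2P - 6, so 52 = 4P and P* = 13, Q* = 20.
Since 8 < 13, the ceiling is binding.
At P = 8: Qd = 46 - 2·8 = 30 and Qs = 2·8 - 6 = 10.
Quantity traded falls to 10. At Q = 10 the demand price is (46 - 10)/2 = 18 and the supply price is (6 + 10)/2 = 8.
Deadweight loss = ½ · (18 - 8) · (20 - 10) = ½ · 10 · 10 = 50.

50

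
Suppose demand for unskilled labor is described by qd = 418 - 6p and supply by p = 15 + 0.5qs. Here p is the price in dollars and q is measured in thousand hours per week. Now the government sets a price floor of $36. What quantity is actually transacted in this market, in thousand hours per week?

Rearranging supply gives qs = 2p - 30. In a free market, 418 - 6p = 2p - 30 gives the equilibrium p* = 56, q* = 82.
Since 36 is below p* = 56, the floor does not bind and the free-market outcome prevails.

82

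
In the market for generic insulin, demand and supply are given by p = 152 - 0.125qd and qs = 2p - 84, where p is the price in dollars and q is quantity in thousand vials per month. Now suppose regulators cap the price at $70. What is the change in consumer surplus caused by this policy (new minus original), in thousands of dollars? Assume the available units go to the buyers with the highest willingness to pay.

2460

Rearranging demand gives qd = 1216 - 8p. Setting quantity demanded equal to quantity supplied, 1216 - 8p = 2p - 84, gives p* = 130 and q* = 176.
Because the ceiling (70) lies below the market-clearing price, it is binding.
At p = 70: qd = 1216 - 8·70 = 656 and qs = 2·70 - 84 = 56.
Consumer surplus without the control is ½ · (152 - 130) · 176 = 1936.
With the ceiling, 56 units are sold at 70 (assume they go to the highest-value buyers). The demand price at q = 56 is 145, so CS = ½ · [(152 - 70) + (145 - 70)] · 56 = 4396.
Change in consumer surplus = 4396 - 1936 = 2460.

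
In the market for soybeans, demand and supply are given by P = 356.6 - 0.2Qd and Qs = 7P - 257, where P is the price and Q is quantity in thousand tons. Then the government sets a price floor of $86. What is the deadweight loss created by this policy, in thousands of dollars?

0

Rearranging demand gives Qd = 1783 - 5P. Equilibrium: 1783 - 5P = 7P - 257, so 2040 = 12P and P* = 170, Q* = 933.
The floor of 86 is below the equilibrium price 170, so it is not binding; the market clears at P* = 170, Q* = 933.
Since the control does not bind, no trades are prevented and deadweight loss is zero.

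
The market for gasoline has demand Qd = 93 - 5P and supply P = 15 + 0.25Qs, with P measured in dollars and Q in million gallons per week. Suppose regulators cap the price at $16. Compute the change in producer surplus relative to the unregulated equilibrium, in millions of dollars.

Rearranging supply gives Qs = 4P - 60. Setting quantity demanded equal to quantity supplied, 93 - 5P = 4P - 60, gives P* = 17 and Q* = 8.
Because the ceiling (16) lies below the market-clearing price, it is binding.
At P = 16: Qd = 93 - 5·16 = 13 and Qs = 4·16 - 60 = 4.
Producer surplus without the control is ½ · (17 - 15) · 8 = 8.
With the ceiling, producers sell 4 units at 16, so PS = ½ · (16 - 15) · 4 = 2.
Change in producer surplus = 2 - 8 = -6.

-6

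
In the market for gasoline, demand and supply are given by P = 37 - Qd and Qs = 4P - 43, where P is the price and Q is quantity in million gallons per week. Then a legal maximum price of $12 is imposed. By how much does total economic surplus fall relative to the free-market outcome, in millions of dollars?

160

Rearranging demand gives Qd = 37 - P. Equilibrium: 37 - P = 4P - 43, so 80 = 5P and P* = 16, Q* = 21.
Since 12 < 16, the ceiling is binding.
At P = 12: Qd = 37 - 12 = 25 and Qs = 4·12 - 43 = 5.
Quantity traded falls to 5. At Q = 5 the demand price is 37 - 5 = 32 and the supply price is (43 + 5)/4 = 12.
Deadweight loss = ½ · (32 - 12) · (21 - 5) = ½ · 20 · 16 = 160.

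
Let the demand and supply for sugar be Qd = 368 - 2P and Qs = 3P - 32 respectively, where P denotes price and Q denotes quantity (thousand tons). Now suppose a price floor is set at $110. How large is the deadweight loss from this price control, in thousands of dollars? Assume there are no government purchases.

1500

Without the control the market clears where 368 - 2P = 3P - 32, i.e. P* = 80 and Q* = 208.
Because the floor (110) lies above the market-clearing price, it is binding.
At P = 110: Qd = 368 - 2·110 = 148 and Qs = 3·110 - 32 = 298.
Quantity traded falls to 148. At Q = 148 the demand price is (368 - 148)/2 = 110 and the supply price is (32 + 148)/3 = 60.
Deadweight loss = ½ · (110 - 60) · (208 - 148) = ½ · 50 · 60 = 1500.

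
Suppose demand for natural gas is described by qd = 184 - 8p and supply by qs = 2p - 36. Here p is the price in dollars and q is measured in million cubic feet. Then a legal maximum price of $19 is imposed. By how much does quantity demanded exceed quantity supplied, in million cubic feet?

Setting quantity demanded equal to quantity supplied, 184 - 8p = 2p - 36, gives p* = 22 and q* = 8.
Since 19 < 22, the ceiling is binding.
At p = 19: qd = 184 - 8·19 = 32 and qs = 2·19 - 36 = 2.
Shortage = qd - qs = 32 - 2 = 30.

30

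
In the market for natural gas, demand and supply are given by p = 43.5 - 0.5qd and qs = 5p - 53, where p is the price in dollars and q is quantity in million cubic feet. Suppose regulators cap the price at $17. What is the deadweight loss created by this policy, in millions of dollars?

Rearranging demand gives qd = 87 - 2p. Setting quantity demanded equal to quantity supplied, 87 - 2p = 5p - 53, gives p* = 20 and q* = 47.
Because the ceiling (17) lies below the market-clearing price, it is binding.
At p = 17: qd = 87 - 2·17 = 53 and qs = 5·17 - 53 = 32.
Quantity traded falls to 32. At q = 32 the demand price is (87 - 32)/2 = 27.5 and the supply price is (53 + 32)/5 = 17.
Deadweight loss = ½ · (27.5 - 17) · (47 - 32) = ½ · 10.5 · 15 = 78.75.

78.75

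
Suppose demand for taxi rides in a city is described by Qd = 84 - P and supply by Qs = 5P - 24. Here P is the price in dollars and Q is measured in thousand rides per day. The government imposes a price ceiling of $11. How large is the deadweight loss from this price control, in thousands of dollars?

In a free market, 84 - P = 5P - 24 gives the equilibrium P* = 18, Q* = 66.
Since 11 < 18, the ceiling is binding.
At P = 11: Qd = 84 - 11 = 73 and Qs = 5·11 - 24 = 31.
Quantity traded falls to 31. At Q = 31 the demand price is 84 - 31 = 53 and the supply price is (24 + 31)/5 = 11.
Deadweight loss = ½ · (53 - 11) · (66 - 31) = ½ · 42 · 35 = 735.

735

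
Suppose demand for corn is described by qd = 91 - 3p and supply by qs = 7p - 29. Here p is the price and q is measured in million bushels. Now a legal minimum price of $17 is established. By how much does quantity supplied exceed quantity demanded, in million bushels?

Setting quantity demanded equal to quantity supplied, 91 - 3p = 7p - 29, gives p* = 12 and q* = 55.
Since 17 > 12, the floor is binding.
At p = 17: qd = 91 - 3·17 = 40 and qs = 7·17 - 29 = 90.
Surplus = qs - qd = 90 - 40 = 50.

50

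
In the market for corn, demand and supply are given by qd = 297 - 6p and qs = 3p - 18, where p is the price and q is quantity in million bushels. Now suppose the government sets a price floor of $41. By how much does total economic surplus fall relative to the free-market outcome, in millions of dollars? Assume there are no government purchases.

324

In a free market, 297 - 6p = 3p - 18 gives the equilibrium p* = 35, q* = 87.
The floor of 41 is above the equilibrium price 35, so it binds.
At p = 41: qd = 297 - 6·41 = 51 and qs = 3·41 - 18 = 105.
Quantity traded falls to 51. At q = 51 the demand price is (297 - 51)/6 = 41 and the supply price is (18 + 51)/3 = 23.
Deadweight loss = ½ · (41 - 23) · (87 - 51) = ½ · 18 · 36 = 324.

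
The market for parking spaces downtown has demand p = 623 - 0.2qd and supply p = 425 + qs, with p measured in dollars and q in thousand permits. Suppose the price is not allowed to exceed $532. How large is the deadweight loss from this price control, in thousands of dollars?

Rearranging demand gives qd = 3115 - 5p; rearranging supply gives qs = p - 425. Equilibrium: 3115 - 5p = p - 425, so 3540 = 6p and p* = 590, q* = 165.
Since 532 < 590, the ceiling is binding.
At p = 532: qd = 3115 - 5·532 = 455 and qs = 532 - 425 = 107.
Quantity traded falls to 107. At q = 107 the demand price is (3115 - 107)/5 = 601.6 and the supply price is 425 + 107 = 532.
Deadweight loss = ½ · (601.6 - 532) · (165 - 107) = ½ · 69.6 · 58 = 2018.4.

2018.4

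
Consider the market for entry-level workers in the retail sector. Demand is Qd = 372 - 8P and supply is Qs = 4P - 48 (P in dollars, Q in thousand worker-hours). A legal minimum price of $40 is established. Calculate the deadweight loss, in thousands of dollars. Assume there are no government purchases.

300

Equilibrium: 372 - 8P = 4P - 48, so 420 = 12P and P* = 35, Q* = 92.
Since 40 > 35, the floor is binding.
At P = 40: Qd = 372 - 8·40 = 52 and Qs = 4·40 - 48 = 112.
Quantity traded falls to 52. At Q = 52 the demand price is (372 - 52)/8 = 40 and the supply price is (48 + 52)/4 = 25.
Deadweight loss = ½ · (40 - 25) · (92 - 52) = ½ · 15 · 40 = 300.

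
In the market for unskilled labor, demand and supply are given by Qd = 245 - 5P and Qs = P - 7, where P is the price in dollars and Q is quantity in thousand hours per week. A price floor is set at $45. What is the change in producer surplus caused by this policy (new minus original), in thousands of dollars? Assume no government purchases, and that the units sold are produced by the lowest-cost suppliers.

-52.5

In a free market, 245 - 5P = P - 7 gives the equilibrium P* = 42, Q* = 35.
Because the floor (45) lies above the market-clearing price, it is binding.
At P = 45: Qd = 245 - 5·45 = 20 and Qs = 45 - 7 = 38.
Producer surplus without the control is ½ · (42 - 7) · 35 = 612.5.
With the floor, 20 units are sold at 45. The supply price at Q = 20 is 27, so PS = ½ · [(45 - 7) + (45 - 27)] · 20 = 560.
Change in producer surplus = 560 - 612.5 = -52.5.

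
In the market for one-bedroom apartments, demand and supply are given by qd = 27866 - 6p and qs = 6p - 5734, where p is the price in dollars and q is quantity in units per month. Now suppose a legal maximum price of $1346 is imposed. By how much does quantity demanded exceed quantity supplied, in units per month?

17448

In a free market, 27866 - 6p = 6p - 5734 gives the equilibrium p* = 2800, q* = 11066.
The ceiling of 1346 is below the equilibrium price 2800, so it binds.
At p = 1346: qd = 27866 - 6·1346 = 19790 and qs = 6·1346 - 5734 = 2342.
Shortage = qd - qs = 19790 - 2342 = 17448.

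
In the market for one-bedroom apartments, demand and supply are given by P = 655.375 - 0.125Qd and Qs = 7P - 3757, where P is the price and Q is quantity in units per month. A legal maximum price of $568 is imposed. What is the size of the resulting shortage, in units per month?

Rearranging demand gives Qd = 5243 - 8P. In a free market, 5243 - 8P = 7P - 3757 gives the equilibrium P* = 600, Q* = 443.
The ceiling of 568 is below the equilibrium price 600, so it binds.
At P = 568: Qd = 5243 - 8·568 = 699 and Qs = 7·568 - 3757 = 219.
Shortage = Qd - Qs = 699 - 219 = 480.

480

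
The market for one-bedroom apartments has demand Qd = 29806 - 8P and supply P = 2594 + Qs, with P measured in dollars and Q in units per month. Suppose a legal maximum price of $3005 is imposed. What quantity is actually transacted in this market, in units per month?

Rearranging supply gives Qs = P - 2594. Without the control the market clears where 29806 - 8P = P - 2594, i.e. P* = 3600 and Q* = 1006.
Because the ceiling (3005) lies below the market-clearing price, it is binding.
At P = 3005: Qd = 29806 - 8·3005 = 5766 and Qs = 3005 - 2594 = 411.
The quantity actually transacted is the short side, supply: 411.

411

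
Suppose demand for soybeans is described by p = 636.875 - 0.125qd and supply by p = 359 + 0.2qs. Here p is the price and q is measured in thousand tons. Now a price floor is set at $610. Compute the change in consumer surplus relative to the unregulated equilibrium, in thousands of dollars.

Rearranging demand gives qd = 5095 - 8p; rearranging supply gives qs = 5p - 1795. In a free market, 5095 - 8p = 5p - 1795 gives the equilibrium p* = 530, q* = 855.
Since 610 > 530, the floor is binding.
At p = 610: qd = 5095 - 8·610 = 215 and qs = 5·610 - 1795 = 1255.
Consumer surplus without the control is ½ · (636.875 - 530) · 855 = 45689.0625.
With the floor, consumers buy 215 units at 610, so CS = ½ · (636.875 - 610) · 215 = 2889.0625.
Change in consumer surplus = 2889.0625 - 45689.0625 = -42800.

-42800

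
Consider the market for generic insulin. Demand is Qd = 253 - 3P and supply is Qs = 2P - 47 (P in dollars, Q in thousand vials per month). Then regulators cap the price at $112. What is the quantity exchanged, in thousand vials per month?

Setting quantity demanded equal to quantity supplied, 253 - 3P = 2P - 47, gives P* = 60 and Q* = 73.
The ceiling of 112 is above the equilibrium price 60, so it is not binding; the market clears at P* = 60, Q* = 73.

73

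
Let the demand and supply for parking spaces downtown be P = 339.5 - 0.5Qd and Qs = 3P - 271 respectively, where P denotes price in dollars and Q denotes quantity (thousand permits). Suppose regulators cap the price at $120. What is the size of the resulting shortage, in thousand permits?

350

Rearranging demand gives Qd = 679 - 2P. Equilibrium: 679 - 2P = 3P - 271, so 950 = 5P and P* = 190, Q* = 299.
Since 120 < 190, the ceiling is binding.
At P = 120: Qd = 679 - 2·120 = 439 and Qs = 3·120 - 271 = 89.
Shortage = Qd - Qs = 439 - 89 = 350.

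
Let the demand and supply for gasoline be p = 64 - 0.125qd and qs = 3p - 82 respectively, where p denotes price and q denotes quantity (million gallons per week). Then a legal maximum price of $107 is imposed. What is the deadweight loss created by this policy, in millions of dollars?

Rearranging demand gives qd = 512 - 8p. In a free market, 512 - 8p = 3p - 82 gives the equilibrium p* = 54, q* = 80.
Since 107 is above p* = 54, the ceiling does not bind and the free-market outcome prevails.
Since the control does not bind, no trades are prevented and deadweight loss is zero.

0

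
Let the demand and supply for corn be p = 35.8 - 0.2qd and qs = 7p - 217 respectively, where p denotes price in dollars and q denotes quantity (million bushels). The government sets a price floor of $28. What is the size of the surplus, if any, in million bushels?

Rearranging demand gives qd = 179 - 5p. Equilibrium: 179 - 5p = 7p - 217, so 396 = 12p and p* = 33, q* = 14.
The floor of 28 is below the equilibrium price 33, so it is not binding; the market clears at p* = 33, q* = 14.
Since the control does not bind, there is no surplus.

0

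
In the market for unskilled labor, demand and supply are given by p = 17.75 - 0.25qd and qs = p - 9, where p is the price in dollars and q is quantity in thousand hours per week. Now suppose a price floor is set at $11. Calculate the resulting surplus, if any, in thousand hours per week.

0

Rearranging demand gives qd = 71 - 4p. Setting quantity demanded equal to quantity supplied, 71 - 4p = p - 9, gives p* = 16 and q* = 7.
Since 11 is below p* = 16, the floor does not bind and the free-market outcome prevails.
Since the control does not bind, there is no surplus.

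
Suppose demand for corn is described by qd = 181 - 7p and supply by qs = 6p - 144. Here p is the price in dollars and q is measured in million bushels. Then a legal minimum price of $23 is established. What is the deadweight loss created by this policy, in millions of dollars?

0

Setting quantity demanded equal to quantity supplied, 181 - 7p = 6p - 144, gives p* = 25 and q* = 6.
Since 23 is below p* = 25, the floor does not bind and the free-market outcome prevails.
Since the control does not bind, no trades are prevented and deadweight loss is zero.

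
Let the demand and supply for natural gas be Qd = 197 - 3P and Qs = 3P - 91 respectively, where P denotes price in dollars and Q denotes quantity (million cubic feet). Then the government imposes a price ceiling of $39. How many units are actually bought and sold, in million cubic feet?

26

Without the control the market clears where 197 - 3P = 3P - 91, i.e. P* = 48 and Q* = 53.
Because the ceiling (39) lies below the market-clearing price, it is binding.
At P = 39: Qd = 197 - 3·39 = 80 and Qs = 3·39 - 91 = 26.
The quantity actually transacted is the short side, supply: 26.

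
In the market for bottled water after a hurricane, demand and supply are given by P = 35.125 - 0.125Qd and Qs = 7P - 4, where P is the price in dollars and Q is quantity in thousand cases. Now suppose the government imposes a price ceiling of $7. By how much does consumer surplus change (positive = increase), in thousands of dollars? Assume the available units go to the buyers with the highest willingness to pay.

Rearranging demand gives Qd = 281 - 8P. Equilibrium: 281 - 8P = 7P - 4, so 285 = 15P and P* = 19, Q* = 129.
Because the ceiling (7) lies below the market-clearing price, it is binding.
At P = 7: Qd = 281 - 8·7 = 225 and Qs = 7·7 - 4 = 45.
Consumer surplus without the control is ½ · (35.125 - 19) · 129 = 1040.0625.
With the ceiling, 45 units are sold at 7 (assume they go to the highest-value buyers). The demand price at Q = 45 is 29.5, so CS = ½ · [(35.125 - 7) + (29.5 - 7)] · 45 = 1139.0625.
Change in consumer surplus = 1139.0625 - 1040.0625 = 99.

99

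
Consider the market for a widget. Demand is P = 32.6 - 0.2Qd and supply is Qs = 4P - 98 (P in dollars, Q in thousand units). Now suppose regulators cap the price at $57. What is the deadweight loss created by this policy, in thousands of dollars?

Rearranging demand gives Qd = 163 - 5P. Without the control the market clears where 163 - 5P = 4P - 98, i.e. P* = 29 and Q* = 18.
The ceiling of 57 is above the equilibrium price 29, so it is not binding; the market clears at P* = 29, Q* = 18.
Since the control does not bind, no trades are prevented and deadweight loss is zero.

0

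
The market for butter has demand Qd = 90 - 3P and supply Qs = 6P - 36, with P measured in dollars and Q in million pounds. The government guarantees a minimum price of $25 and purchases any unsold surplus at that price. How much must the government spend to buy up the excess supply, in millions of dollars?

2475

Without the control the market clears where 90 - 3P = 6P - 36, i.e. P* = 14 and Q* = 48.
The floor of 25 is above the equilibrium price 14, so it binds.
At P = 25: Qd = 90 - 3·25 = 15 and Qs = 6·25 - 36 = 114.
Surplus = Qs - Qd = 99.
Government expenditure = surplus × support price = 99 × 25 = 2475.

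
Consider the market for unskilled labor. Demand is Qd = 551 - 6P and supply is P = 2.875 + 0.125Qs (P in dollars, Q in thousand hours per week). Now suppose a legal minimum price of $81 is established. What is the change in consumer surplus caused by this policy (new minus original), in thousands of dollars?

-7400

Rearranging supply gives Qs = 8P - 23. Equilibrium: 551 - 6P = 8P - 23, so 574 = 14P and P* = 41, Q* = 305.
Since 81 > 41, the floor is binding.
At P = 81: Qd = 551 - 6·81 = 65 and Qs = 8·81 - 23 = 625.
Consumer surplus without the control is ½ · (551/6 - 41) · 305 = 93025/12.
With the floor, consumers buy 65 units at 81, so CS = ½ · (551/6 - 81) · 65 = 4225/12.
Change in consumer surplus = 4225/12 - 93025/12 = -7400.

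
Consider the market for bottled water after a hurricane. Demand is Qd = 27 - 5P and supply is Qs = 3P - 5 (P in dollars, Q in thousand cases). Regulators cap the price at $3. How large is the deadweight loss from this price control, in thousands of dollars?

Setting quantity demanded equal to quantity supplied, 27 - 5P = 3P - 5, gives P* = 4 and Q* = 7.
Since 3 < 4, the ceiling is binding.
At P = 3: Qd = 27 - 5·3 = 12 and Qs = 3·3 - 5 = 4.
Quantity traded falls to 4. At Q = 4 the demand price is (27 - 4)/5 = 4.6 and the supply price is (5 + 4)/3 = 3.
Deadweight loss = ½ · (4.6 - 3) · (7 - 4) = ½ · 1.6 · 3 = 2.4.

2.4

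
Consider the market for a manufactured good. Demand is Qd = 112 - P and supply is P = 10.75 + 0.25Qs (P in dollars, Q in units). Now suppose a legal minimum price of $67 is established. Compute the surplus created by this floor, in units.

180

Rearranging supply gives Qs = 4P - 43. Setting quantity demanded equal to quantity supplied, 112 - P = 4P - 43, gives P* = 31 and Q* = 81.
Since 67 > 31, the floor is binding.
At P = 67: Qd = 112 - 67 = 45 and Qs = 4·67 - 43 = 225.
Surplus = Qs - Qd = 225 - 45 = 180.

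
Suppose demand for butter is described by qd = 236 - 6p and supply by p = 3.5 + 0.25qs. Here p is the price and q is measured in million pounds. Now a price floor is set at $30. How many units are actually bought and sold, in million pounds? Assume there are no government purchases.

56

Rearranging supply gives qs = 4p - 14. Without the control the market clears where 236 - 6p = 4p - 14, i.e. p* = 25 and q* = 86.
Because the floor (30) lies above the market-clearing price, it is binding.
At p = 30: qd = 236 - 6·30 = 56 and qs = 4·30 - 14 = 106.
The quantity actually transacted is the short side, demand: 56.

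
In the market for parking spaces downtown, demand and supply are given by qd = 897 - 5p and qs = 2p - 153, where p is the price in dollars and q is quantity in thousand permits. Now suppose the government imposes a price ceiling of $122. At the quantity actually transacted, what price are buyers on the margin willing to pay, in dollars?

161.2

Setting quantity demanded equal to quantity supplied, 897 - 5p = 2p - 153, gives p* = 150 and q* = 147.
Since 122 < 150, the ceiling is binding.
At p = 122: qd = 897 - 5·122 = 287 and qs = 2·122 - 153 = 91.
Only 91 units reach the market. On the demand curve, the marginal buyer's willingness to pay at q = 91 is (897 - 91)/5 = 161.2.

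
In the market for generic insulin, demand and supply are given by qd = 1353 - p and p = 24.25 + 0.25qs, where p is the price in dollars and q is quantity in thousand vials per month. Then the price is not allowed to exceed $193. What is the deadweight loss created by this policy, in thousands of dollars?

94090

Rearranging supply gives qs = 4p - 97. Setting quantity demanded equal to quantity supplied, 1353 - p = 4p - 97, gives p* = 290 and q* = 1063.
Since 193 < 290, the ceiling is binding.
At p = 193: qd = 1353 - 193 = 1160 and qs = 4·193 - 97 = 675.
Quantity traded falls to 675. At q = 675 the demand price is 1353 - 675 = 678 and the supply price is (97 + 675)/4 = 193.
Deadweight loss = ½ · (678 - 193) · (1063 - 675) = ½ · 485 · 388 = 94090.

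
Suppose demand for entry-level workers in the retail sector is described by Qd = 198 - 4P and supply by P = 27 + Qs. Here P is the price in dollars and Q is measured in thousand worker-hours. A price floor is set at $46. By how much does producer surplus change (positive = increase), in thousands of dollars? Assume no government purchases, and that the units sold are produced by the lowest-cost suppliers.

Rearranging supply gives Qs = P - 27. In a free market, 198 - 4P = P - 27 gives the equilibrium P* = 45, Q* = 18.
Because the floor (46) lies above the market-clearing price, it is binding.
At P = 46: Qd = 198 - 4·46 = 14 and Qs = 46 - 27 = 19.
Producer surplus without the control is ½ · (45 - 27) · 18 = 162.
With the floor, 14 units are sold at 46. The supply price at Q = 14 is 41, so PS = ½ · [(46 - 27) + (46 - 41)] · 14 = 168.
Change in producer surplus = 168 - 162 = 6.

6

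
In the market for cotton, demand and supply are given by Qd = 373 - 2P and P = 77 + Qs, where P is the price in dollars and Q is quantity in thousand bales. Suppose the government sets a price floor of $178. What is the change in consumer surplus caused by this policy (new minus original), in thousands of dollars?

Rearranging supply gives Qs = P - 77. Without the control the market clears where 373 - 2P = P - 77, i.e. P* = 150 and Q* = 73.
Because the floor (178) lies above the market-clearing price, it is binding.
At P = 178: Qd = 373 - 2·178 = 17 and Qs = 178 - 77 = 101.
Consumer surplus without the control is ½ · (186.5 - 150) · 73 = 1332.25.
With the floor, consumers buy 17 units at 178, so CS = ½ · (186.5 - 178) · 17 = 72.25.
Change in consumer surplus = 72.25 - 1332.25 = -1260.

-1260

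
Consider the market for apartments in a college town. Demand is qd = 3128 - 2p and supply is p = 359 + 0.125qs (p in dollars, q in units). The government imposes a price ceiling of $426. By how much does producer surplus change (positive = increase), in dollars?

-214368

Rearranging supply gives qs = 8p - 2872. Setting quantity demanded equal to quantity supplied, 3128 - 2p = 8p - 2872, gives p* = 600 and q* = 1928.
Since 426 < 600, the ceiling is binding.
At p = 426: qd = 3128 - 2·426 = 2276 and qs = 8·426 - 2872 = 536.
Producer surplus without the control is ½ · (600 - 359) · 1928 = 232324.
With the ceiling, producers sell 536 units at 426, so PS = ½ · (426 - 359) · 536 = 17956.
Change in producer surplus = 17956 - 232324 = -214368.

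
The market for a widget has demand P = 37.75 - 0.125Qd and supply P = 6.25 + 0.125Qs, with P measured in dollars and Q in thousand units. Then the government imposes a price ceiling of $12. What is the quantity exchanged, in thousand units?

46

Rearranging demand gives Qd = 302 - 8P; rearranging supply gives Qs = 8P - 50. Equilibrium: 302 - 8P = 8P - 50, so 352 = 16P and P* = 22, Q* = 126.
Because the ceiling (12) lies below the market-clearing price, it is binding.
At P = 12: Qd = 302 - 8·12 = 206 and Qs = 8·12 - 50 = 46.
The quantity actually transacted is the short side, supply: 46.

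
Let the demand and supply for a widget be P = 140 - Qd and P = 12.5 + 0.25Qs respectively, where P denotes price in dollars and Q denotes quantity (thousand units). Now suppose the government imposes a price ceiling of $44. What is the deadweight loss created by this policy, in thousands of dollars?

0

Rearranging demand gives Qd = 140 - P; rearranging supply gives Qs = 4P - 50. Without the control the market clears where 140 - P = 4P - 50, i.e. P* = 38 and Q* = 102.
Since 44 is above P* = 38, the ceiling does not bind and the free-market outcome prevails.
Since the control does not bind, no trades are prevented and deadweight loss is zero.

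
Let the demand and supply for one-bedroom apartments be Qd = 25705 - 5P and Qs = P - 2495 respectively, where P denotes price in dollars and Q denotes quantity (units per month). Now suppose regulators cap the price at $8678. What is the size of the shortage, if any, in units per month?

0

Setting quantity demanded equal to quantity supplied, 25705 - 5P = P - 2495, gives P* = 4700 and Q* = 2205.
The ceiling of 8678 is above the equilibrium price 4700, so it is not binding; the market clears at P* = 4700, Q* = 2205.
Since the control does not bind, there is no shortage.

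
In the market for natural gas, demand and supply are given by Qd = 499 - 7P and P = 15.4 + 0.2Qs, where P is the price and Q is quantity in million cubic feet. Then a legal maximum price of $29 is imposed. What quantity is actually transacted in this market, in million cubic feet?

Rearranging supply gives Qs = 5P - 77. Setting quantity demanded equal to quantity supplied, 499 - 7P = 5P - 77, gives P* = 48 and Q* = 163.
Since 29 < 48, the ceiling is binding.
At P = 29: Qd = 499 - 7·29 = 296 and Qs = 5·29 - 77 = 68.
The quantity actually transacted is the short side, supply: 68.

68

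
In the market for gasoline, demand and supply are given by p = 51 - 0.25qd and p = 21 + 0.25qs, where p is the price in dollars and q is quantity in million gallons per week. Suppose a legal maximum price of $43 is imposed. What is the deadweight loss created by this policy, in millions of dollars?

0

Rearranging demand gives qd = 204 - 4p; rearranging supply gives qs = 4p - 84. Setting quantity demanded equal to quantity supplied, 204 - 4p = 4p - 84, gives p* = 36 and q* = 60.
The ceiling of 43 is above the equilibrium price 36, so it is not binding; the market clears at p* = 36, q* = 60.
Since the control does not bind, no trades are prevented and deadweight loss is zero.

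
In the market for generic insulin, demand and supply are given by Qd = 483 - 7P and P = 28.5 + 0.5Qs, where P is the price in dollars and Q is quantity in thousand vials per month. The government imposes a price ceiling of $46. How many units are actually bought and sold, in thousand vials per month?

35

Rearranging supply gives Qs = 2P - 57. Equilibrium: 483 - 7P = 2P - 57, so 540 = 9P and P* = 60, Q* = 63.
Since 46 < 60, the ceiling is binding.
At P = 46: Qd = 483 - 7·46 = 161 and Qs = 2·46 - 57 = 35.
The quantity actually transacted is the short side, supply: 35.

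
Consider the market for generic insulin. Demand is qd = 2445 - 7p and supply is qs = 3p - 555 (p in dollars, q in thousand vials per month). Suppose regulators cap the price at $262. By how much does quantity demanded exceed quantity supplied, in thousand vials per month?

380

Setting quantity demanded equal to quantity supplied, 2445 - 7p = 3p - 555, gives p* = 300 and q* = 345.
Since 262 < 300, the ceiling is binding.
At p = 262: qd = 2445 - 7·262 = 611 and qs = 3·262 - 555 = 231.
Shortage = qd - qs = 611 - 231 = 380.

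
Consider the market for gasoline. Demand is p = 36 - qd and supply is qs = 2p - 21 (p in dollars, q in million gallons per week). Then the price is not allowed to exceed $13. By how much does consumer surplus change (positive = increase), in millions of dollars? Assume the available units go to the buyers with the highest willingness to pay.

Rearranging demand gives qd = 36 - p. In a free market, 36 - p = 2p - 21 gives the equilibrium p* = 19, q* = 17.
Because the ceiling (13) lies below the market-clearing price, it is binding.
At p = 13: qd = 36 - 13 = 23 and qs = 2·13 - 21 = 5.
Consumer surplus without the control is ½ · (36 - 19) · 17 = 144.5.
With the ceiling, 5 units are sold at 13 (assume they go to the highest-value buyers). The demand price at q = 5 is 31, so CS = ½ · [(36 - 13) + (31 - 13)] · 5 = 102.5.
Change in consumer surplus = 102.5 - 144.5 = -42.

-42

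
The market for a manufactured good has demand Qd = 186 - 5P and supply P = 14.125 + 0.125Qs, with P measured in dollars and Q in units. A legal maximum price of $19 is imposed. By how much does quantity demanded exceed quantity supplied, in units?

Rearranging supply gives Qs = 8P - 113. Setting quantity demanded equal to quantity supplied, 186 - 5P = 8P - 113, gives P* = 23 and Q* = 71.
Since 19 < 23, the ceiling is binding.
At P = 19: Qd = 186 - 5·19 = 91 and Qs = 8·19 - 113 = 39.
Shortage = Qd - Qs = 91 - 39 = 52.

52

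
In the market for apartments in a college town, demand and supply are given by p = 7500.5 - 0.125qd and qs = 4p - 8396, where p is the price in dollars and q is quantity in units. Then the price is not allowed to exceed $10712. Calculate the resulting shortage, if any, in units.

Rearranging demand gives qd = 60004 - 8p. Equilibrium: 60004 - 8p = 4p - 8396, so 68400 = 12p and p* = 5700, q* = 14404.
The ceiling of 10712 is above the equilibrium price 5700, so it is not binding; the market clears at p* = 5700, q* = 14404.
Since the control does not bind, there is no shortage.

0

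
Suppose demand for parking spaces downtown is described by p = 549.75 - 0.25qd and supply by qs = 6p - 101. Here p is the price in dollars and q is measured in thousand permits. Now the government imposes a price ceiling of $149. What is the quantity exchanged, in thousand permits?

Rearranging demand gives qd = 2199 - 4p. Without the control the market clears where 2199 - 4p = 6p - 101, i.e. p* = 230 and q* = 1279.
Since 149 < 230, the ceiling is binding.
At p = 149: qd = 2199 - 4·149 = 1603 and qs = 6·149 - 101 = 793.
The quantity actually transacted is the short side, supply: 793.

793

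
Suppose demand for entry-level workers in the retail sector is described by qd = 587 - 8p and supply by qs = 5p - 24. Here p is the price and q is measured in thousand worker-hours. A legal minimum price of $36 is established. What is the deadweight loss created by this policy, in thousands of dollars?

Setting quantity demanded equal to quantity supplied, 587 - 8p = 5p - 24, gives p* = 47 and q* = 211.
Since 36 is below p* = 47, the floor does not bind and the free-market outcome prevails.
Since the control does not bind, no trades are prevented and deadweight loss is zero.

0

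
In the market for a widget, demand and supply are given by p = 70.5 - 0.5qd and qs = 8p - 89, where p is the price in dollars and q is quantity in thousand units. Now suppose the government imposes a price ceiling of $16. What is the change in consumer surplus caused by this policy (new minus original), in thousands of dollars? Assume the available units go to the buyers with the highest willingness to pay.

Rearranging demand gives qd = 141 - 2p. Equilibrium: 141 - 2p = 8p - 89, so 230 = 10p and p* = 23, q* = 95.
Since 16 < 23, the ceiling is binding.
At p = 16: qd = 141 - 2·16 = 109 and qs = 8·16 - 89 = 39.
Consumer surplus without the control is ½ · (70.5 - 23) · 95 = 2256.25.
With the ceiling, 39 units are sold at 16 (assume they go to the highest-value buyers). The demand price at q = 39 is 51, so CS = ½ · [(70.5 - 16) + (51 - 16)] · 39 = 1745.25.
Change in consumer surplus = 1745.25 - 2256.25 = -511.

-511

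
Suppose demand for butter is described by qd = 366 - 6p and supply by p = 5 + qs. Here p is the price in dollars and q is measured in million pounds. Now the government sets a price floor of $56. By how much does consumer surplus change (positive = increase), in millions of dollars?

Rearranging supply gives qs = p - 5. Equilibrium: 366 - 6p = p - 5, so 371 = 7p and p* = 53, q* = 48.
Since 56 > 53, the floor is binding.
At p = 56: qd = 366 - 6·56 = 30 and qs = 56 - 5 = 51.
Consumer surplus without the control is ½ · (61 - 53) · 48 = 192.
With the floor, consumers buy 30 units at 56, so CS = ½ · (61 - 56) · 30 = 75.
Change in consumer surplus = 75 - 192 = -117.

-117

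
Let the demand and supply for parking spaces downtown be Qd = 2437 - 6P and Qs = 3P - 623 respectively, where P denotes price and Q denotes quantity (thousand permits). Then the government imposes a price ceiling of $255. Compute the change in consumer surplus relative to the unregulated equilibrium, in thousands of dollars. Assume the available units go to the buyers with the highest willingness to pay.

6651.25

Setting quantity demanded equal to quantity supplied, 2437 - 6P = 3P - 623, gives P* = 340 and Q* = 397.
Since 255 < 340, the ceiling is binding.
At P = 255: Qd = 2437 - 6·255 = 907 and Qs = 3·255 - 623 = 142.
Consumer surplus without the control is ½ · (2437/6 - 340) · 397 = 157609/12.
With the ceiling, 142 units are sold at 255 (assume they go to the highest-value buyers). The demand price at Q = 142 is 382.5, so CS = ½ · [(2437/6 - 255) + (382.5 - 255)] · 142 = 59356/3.
Change in consumer surplus = 59356/3 - 157609/12 = 6651.25.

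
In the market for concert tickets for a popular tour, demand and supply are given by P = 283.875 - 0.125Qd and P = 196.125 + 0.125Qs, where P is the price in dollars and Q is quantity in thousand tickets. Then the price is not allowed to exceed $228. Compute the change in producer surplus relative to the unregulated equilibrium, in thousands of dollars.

-3636

Rearranging demand gives Qd = 2271 - 8P; rearranging supply gives Qs = 8P - 1569. In a free market, 2271 - 8P = 8P - 1569 gives the equilibrium P* = 240, Q* = 351.
Because the ceiling (228) lies below the market-clearing price, it is binding.
At P = 228: Qd = 2271 - 8·228 = 447 and Qs = 8·228 - 1569 = 255.
Producer surplus without the control is ½ · (240 - 196.125) · 351 = 7700.0625.
With the ceiling, producers sell 255 units at 228, so PS = ½ · (228 - 196.125) · 255 = 4064.0625.
Change in producer surplus = 4064.0625 - 7700.0625 = -3636.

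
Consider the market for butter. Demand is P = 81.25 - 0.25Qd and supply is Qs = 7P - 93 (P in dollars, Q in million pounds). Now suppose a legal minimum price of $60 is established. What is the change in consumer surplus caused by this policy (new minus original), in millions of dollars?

-2838

Rearranging demand gives Qd = 325 - 4P. Without the control the market clears where 325 - 4P = 7P - 93, i.e. P* = 38 and Q* = 173.
Since 60 > 38, the floor is binding.
At P = 60: Qd = 325 - 4·60 = 85 and Qs = 7·60 - 93 = 327.
Consumer surplus without the control is ½ · (81.25 - 38) · 173 = 3741.125.
With the floor, consumers buy 85 units at 60, so CS = ½ · (81.25 - 60) · 85 = 903.125.
Change in consumer surplus = 903.125 - 3741.125 = -2838.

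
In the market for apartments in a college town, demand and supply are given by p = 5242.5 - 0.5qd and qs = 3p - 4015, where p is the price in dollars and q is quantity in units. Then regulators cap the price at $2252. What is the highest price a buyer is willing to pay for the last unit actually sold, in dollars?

3872

Rearranging demand gives qd = 10485 - 2p. In a free market, 10485 - 2p = 3p - 4015 gives the equilibrium p* = 2900, q* = 4685.
Since 2252 < 2900, the ceiling is binding.
At p = 2252: qd = 10485 - 2·2252 = 5981 and qs = 3·2252 - 4015 = 2741.
Only 2741 units reach the market. On the demand curve, the marginal buyer's willingness to pay at q = 2741 is (10485 - 2741)/2 = 3872.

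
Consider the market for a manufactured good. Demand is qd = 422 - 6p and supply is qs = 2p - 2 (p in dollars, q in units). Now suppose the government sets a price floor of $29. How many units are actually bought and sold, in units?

104

In a free market, 422 - 6p = 2p - 2 gives the equilibrium p* = 53, q* = 104.
Since 29 is below p* = 53, the floor does not bind and the free-market outcome prevails.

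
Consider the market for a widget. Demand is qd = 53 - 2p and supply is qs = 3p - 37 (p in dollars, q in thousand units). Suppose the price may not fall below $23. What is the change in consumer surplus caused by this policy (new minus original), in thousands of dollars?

-60

Equilibrium: 53 - 2p = 3p - 37, so 90 = 5p and p* = 18, q* = 17.
The floor of 23 is above the equilibrium price 18, so it binds.
At p = 23: qd = 53 - 2·23 = 7 and qs = 3·23 - 37 = 32.
Consumer surplus without the control is ½ · (26.5 - 18) · 17 = 72.25.
With the floor, consumers buy 7 units at 23, so CS = ½ · (26.5 - 23) · 7 = 12.25.
Change in consumer surplus = 12.25 - 72.25 = -60.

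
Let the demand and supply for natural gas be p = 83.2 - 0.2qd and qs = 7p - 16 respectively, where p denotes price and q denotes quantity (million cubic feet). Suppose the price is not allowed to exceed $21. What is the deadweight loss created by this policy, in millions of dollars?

1890

Rearranging demand gives qd = 416 - 5p. Equilibrium: 416 - 5p = 7p - 16, so 432 = 12p and p* = 36, q* = 236.
Because the ceiling (21) lies below the market-clearing price, it is binding.
At p = 21: qd = 416 - 5·21 = 311 and qs = 7·21 - 16 = 131.
Quantity traded falls to 131. At q = 131 the demand price is (416 - 131)/5 = 57 and the supply price is (16 + 131)/7 = 21.
Deadweight loss = ½ · (57 - 21) · (236 - 131) = ½ · 36 · 105 = 1890.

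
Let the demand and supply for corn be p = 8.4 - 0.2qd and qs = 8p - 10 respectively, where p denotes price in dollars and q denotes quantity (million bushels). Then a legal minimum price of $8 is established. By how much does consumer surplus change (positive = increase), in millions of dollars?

Rearranging demand gives qd = 42 - 5p. Equilibrium: 42 - 5p = 8p - 10, so 52 = 13p and p* = 4, q* = 22.
Because the floor (8) lies above the market-clearing price, it is binding.
At p = 8: qd = 42 - 5·8 = 2 and qs = 8·8 - 10 = 54.
Consumer surplus without the control is ½ · (8.4 - 4) · 22 = 48.4.
With the floor, consumers buy 2 units at 8, so CS = ½ · (8.4 - 8) · 2 = 0.4.
Change in consumer surplus = 0.4 - 48.4 = -48.

-48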